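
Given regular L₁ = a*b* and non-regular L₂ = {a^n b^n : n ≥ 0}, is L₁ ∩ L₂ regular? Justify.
No — L₁ ∩ L₂ is not regular.

Every string a^n b^n already lies in a*b*, so L₁ ∩ L₂ = {a^n b^n : n ≥ 0} = L₂ itself, which is the standard non-regular language (pump s = a^p b^p).

Note that the bare facts "L₁ regular, L₂ non-regular" do not settle the question by themselves: the closure of regular languages under ∪, ∩, complement and difference applies only when BOTH operands are regular. With a non-regular operand the result can come out regular or non-regular depending on the specific languages, so one has to work out L₁ ∩ L₂ for this particular pair, as above.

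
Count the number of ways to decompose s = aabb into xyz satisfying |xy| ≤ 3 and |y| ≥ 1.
6

For s = 'aabb' with pumping length p = 3:

Constraints: |xy| ≤ 3, |y| > 0

Valid decompositions (|xy| ≤ p, |y| ≥ 1):
  • x='', y='a', z='abb'
  • x='a', y='a', z='bb'
  • x='', y='aa', z='bb'
  • x='aa', y='b', z='b'
  • x='a', y='ab', z='b'
  • x='', y='aab', z='b'

Total count: 6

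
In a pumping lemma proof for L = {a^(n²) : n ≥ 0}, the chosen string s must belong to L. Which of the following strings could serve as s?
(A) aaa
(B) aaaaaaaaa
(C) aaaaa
(B) aaaaaaaaa

The pumping lemma is applied to a string s that lies in L, so first check membership of each option:
- (A) aaa has length 3, strictly between 1² = 1 and 2² = 4, so it is not in L ✗
- (B) aaaaaaaaa has length 9 = 3², a perfect square, so it is in L ✓
- (C) aaaaa has length 5, strictly between 2² = 4 and 3² = 9, so it is not in L ✗

Only (B) aaaaaaaaa is in L, so it is the only candidate that could play the role of s.
(In a complete proof one picks s in terms of the pumping length p so that |s| ≥ p is guaranteed; a fixed string like aaaaaaaaa illustrates the shape of such an s.)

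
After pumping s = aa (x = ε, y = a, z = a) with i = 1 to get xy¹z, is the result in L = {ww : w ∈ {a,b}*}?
Yes

xy¹z = ε · a · a = aa.
aa splits into halves a · a, which are equal, so it is in L (w = a).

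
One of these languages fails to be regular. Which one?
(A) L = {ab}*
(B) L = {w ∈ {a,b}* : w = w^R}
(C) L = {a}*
(B) {w ∈ {a,b}* : w = w^R}

(B) L = {w ∈ {a,b}* : w = w^R} is NOT regular.

The pumping lemma can be used to prove this:
After pumping, the string is no longer symmetric

The other languages are regular because they can be recognized by finite automata.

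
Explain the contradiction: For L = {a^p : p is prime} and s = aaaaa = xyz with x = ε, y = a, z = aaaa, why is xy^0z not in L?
xy⁰z = aaaa ∉ L

Pumping with i = 0 replaces y = a by y⁰ = ε:
- Original: s = xyz = aaaaa; aaaaa has length 5, which is prime, so it is in L
- Pumped: xy⁰z = ε · ε · aaaa = aaaa
- aaaa has length 4 = 2 × 2, which is not prime, so it is not in L

The pumping lemma would require xy⁰z ∈ L, so this decomposition yields a contradiction.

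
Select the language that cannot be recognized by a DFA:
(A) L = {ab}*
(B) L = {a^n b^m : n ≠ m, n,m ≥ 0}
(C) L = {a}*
(B) {a^n b^m : n ≠ m, n,m ≥ 0}

(B) L = {a^n b^m : n ≠ m, n,m ≥ 0} is NOT regular.

The pumping lemma can be used to prove this:
After pumping a's, we can make n = m

The other languages are regular because they can be recognized by finite automata.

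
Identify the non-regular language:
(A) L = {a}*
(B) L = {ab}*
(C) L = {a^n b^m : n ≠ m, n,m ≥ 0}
(C) {a^n b^m : n ≠ m, n,m ≥ 0}

(C) L = {a^n b^m : n ≠ m, n,m ≥ 0} is NOT regular.

The pumping lemma can be used to prove this:
After pumping a's, we can make n = m

The other languages are regular because they can be recognized by finite automata.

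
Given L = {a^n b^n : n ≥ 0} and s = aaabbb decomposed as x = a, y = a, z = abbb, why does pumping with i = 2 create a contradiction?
xy²z = aaaabbb ∉ L

Pumping with i = 2 replaces y = a by y² = aa:
- Original: s = xyz = aaabbb; aaabbb = a^3 b^3 has equal counts (3 = 3), so it is in L
- Pumped: xy²z = a · aa · abbb = aaaabbb
- aaaabbb has 4 a's and 3 b's; 4 ≠ 3, so it is not in L

The pumping lemma would require xy²z ∈ L, so this decomposition yields a contradiction.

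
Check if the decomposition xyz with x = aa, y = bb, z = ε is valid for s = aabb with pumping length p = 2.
Violated: |xy| ≤ p

The decomposition x = aa, y = bb, z = ε for s = aabb with p = 2
violates the constraint: |xy| ≤ p

|xy| = |aabb| = 4 > 2 = p. The decomposition puts too many characters in xy.

Pumping lemma constraints:
1. xyz = s (decomposition is valid)
2. |xy| ≤ p
3. |y| > 0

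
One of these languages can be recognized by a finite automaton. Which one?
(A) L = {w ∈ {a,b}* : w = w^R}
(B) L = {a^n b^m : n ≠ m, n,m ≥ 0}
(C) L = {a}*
(C) {a}*

(C) L = {a}* is regular.

This can be recognized by a finite automaton (DFA/NFA).
Regular expressions like {a}* define regular languages.

The other choices are not regular:
- {a^n b^m : n ≠ m, n,m ≥ 0}: After pumping a's, we can make n = m
- {w ∈ {a,b}* : w = w^R}: After pumping, the string is no longer symmetric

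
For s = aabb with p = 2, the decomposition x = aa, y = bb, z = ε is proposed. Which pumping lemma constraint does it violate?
Violated: |xy| ≤ p

The decomposition x = aa, y = bb, z = ε for s = aabb with p = 2
violates the constraint: |xy| ≤ p

|xy| = |aabb| = 4 > 2 = p. The decomposition puts too many characters in xy.

Pumping lemma constraints:
1. xyz = s (decomposition is valid)
2. |xy| ≤ p
3. |y| > 0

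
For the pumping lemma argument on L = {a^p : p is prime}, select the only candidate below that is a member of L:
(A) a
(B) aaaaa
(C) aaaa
(B) aaaaa

The pumping lemma is applied to a string s that lies in L, so first check membership of each option:
- (A) a has length 1, which is not prime, so it is not in L ✗
- (B) aaaaa has length 5, which is prime, so it is in L ✓
- (C) aaaa has length 4 = 2 × 2, which is not prime, so it is not in L ✗

Only (B) aaaaa is in L, so it is the only candidate that could play the role of s.
(In a complete proof one picks s in terms of the pumping length p so that |s| ≥ p is guaranteed; a fixed string like aaaaa illustrates the shape of such an s.)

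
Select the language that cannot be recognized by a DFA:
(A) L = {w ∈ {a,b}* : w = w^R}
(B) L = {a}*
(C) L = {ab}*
(A) {w ∈ {a,b}* : w = w^R}

(A) L = {w ∈ {a,b}* : w = w^R} is NOT regular.

The pumping lemma can be used to prove this:
After pumping, the string is no longer symmetric

The other languages are regular because they can be recognized by finite automata.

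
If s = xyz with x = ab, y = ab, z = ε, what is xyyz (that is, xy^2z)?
ababab

Given x = 'ab', y = 'ab', z = '' and i = 2:

xy^2z = x + y·y·...·y (2 times) + z
       = 'ab' + 'ab'^2 + ''
       = 'ab' + 'abab' + ''
       = 'ababab'

The pumped string is 'ababab' with length 6.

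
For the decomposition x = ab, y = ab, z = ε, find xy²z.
ababab

Given x = 'ab', y = 'ab', z = '' and i = 2:

xy^2z = x + y·y·...·y (2 times) + z
       = 'ab' + 'ab'^2 + ''
       = 'ab' + 'abab' + ''
       = 'ababab'

The pumped string is 'ababab' with length 6.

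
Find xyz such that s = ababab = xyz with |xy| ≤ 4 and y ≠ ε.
x = '', y = 'ab', z = 'abab'

For s = ababab and p = 4, one valid decomposition is:
- x = '' (length 0)
- y = 'ab' (length 2)
- z = 'abab' (length 4)

Verification:
- xyz = '' + 'ab' + 'abab' = ababab ✓
- |xy| = 2 ≤ 4 ✓
- |y| = 2 > 0 ✓

All pumping lemma constraints are satisfied.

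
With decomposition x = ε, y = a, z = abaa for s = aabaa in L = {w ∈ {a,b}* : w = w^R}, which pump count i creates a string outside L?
i = 2

xy²z = ε · aa · abaa = aaabaa; aaabaa reversed is aabaaa ≠ aaabaa, so it is not a palindrome and is not in L.
(Other choices also work, e.g. i = 0, 3; only i = 1 is guaranteed to stay in L since xy¹z = s.)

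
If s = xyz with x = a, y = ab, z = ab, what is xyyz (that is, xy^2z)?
aababab

Given x = 'a', y = 'ab', z = 'ab' and i = 2:

xy^2z = x + y·y·...·y (2 times) + z
       = 'a' + 'ab'^2 + 'ab'
       = 'a' + 'abab' + 'ab'
       = 'aababab'

The pumped string is 'aababab' with length 7.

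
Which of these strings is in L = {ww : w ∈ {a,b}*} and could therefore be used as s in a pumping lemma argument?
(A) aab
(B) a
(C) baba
(C) baba

The pumping lemma is applied to a string s that lies in L, so first check membership of each option:
- (A) aab has odd length 3, so it cannot be written as ww and is not in L ✗
- (B) a has odd length 1, so it cannot be written as ww and is not in L ✗
- (C) baba splits into halves ba · ba, which are equal, so it is in L (w = ba) ✓

Only (C) baba is in L, so it is the only candidate that could play the role of s.
(In a complete proof one picks s in terms of the pumping length p so that |s| ≥ p is guaranteed; a fixed string like baba illustrates the shape of such an s.)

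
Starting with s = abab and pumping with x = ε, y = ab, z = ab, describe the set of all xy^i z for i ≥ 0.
{xy^i z : i ≥ 0} = {(ab)^(i+1) : i ≥ 0} = {ab, abab, ababab, ...}

With x = ε, y = ab, z = ab: Pumping 'ab' gives strings of alternating a's and b's.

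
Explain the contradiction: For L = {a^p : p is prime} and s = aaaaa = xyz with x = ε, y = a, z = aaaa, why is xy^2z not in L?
xy²z = aaaaaa ∉ L

Pumping with i = 2 replaces y = a by y² = aa:
- Original: s = xyz = aaaaa; aaaaa has length 5, which is prime, so it is in L
- Pumped: xy²z = ε · aa · aaaa = aaaaaa
- aaaaaa has length 6 = 2 × 3, which is not prime, so it is not in L

The pumping lemma would require xy²z ∈ L, so this decomposition yields a contradiction.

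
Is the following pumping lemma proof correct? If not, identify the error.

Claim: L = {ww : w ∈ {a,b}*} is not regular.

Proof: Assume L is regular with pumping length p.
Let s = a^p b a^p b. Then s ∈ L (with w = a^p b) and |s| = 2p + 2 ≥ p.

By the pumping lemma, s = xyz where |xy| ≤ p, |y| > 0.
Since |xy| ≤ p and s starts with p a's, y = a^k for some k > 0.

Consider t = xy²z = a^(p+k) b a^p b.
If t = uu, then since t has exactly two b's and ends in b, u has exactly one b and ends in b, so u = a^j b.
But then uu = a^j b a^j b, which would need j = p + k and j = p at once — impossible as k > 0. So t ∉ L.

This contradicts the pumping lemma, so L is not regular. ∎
The proof is correct.

This proof is valid because:
1. s = a^p b a^p b is in L and is chosen in terms of p, so |s| ≥ p holds for every p
2. The decomposition analysis is correct: |xy| ≤ p forces y to lie inside the leading a's
3. The contradiction is valid: the argument shows a^(p+k) b a^p b cannot be split into two equal halves
4. The conclusion follows logically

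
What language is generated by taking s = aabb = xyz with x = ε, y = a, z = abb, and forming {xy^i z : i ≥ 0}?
{xy^i z : i ≥ 0} = {a^(i+1) b^2 : i ≥ 0} = {abb, aabb, aaabb, ...}

With x = ε, y = a, z = abb: Starting with aabb and pumping the first 'a' (z = abb keeps the second 'a'), we get strings with i+1 a's followed by 2 b's for i = 0, 1, 2, ...; note bb is not produced because z always contributes one a.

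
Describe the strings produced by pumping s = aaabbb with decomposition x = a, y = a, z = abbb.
{xy^i z : i ≥ 0} = {a^(2+i) b^3 : i ≥ 0} = {aabbb, aaabbb, aaaabbb, ...}

With x = a, y = a, z = abbb: Starting with aaabbb and pumping the second 'a', we get strings with 2+i a's followed by 3 b's for i = 0, 1, 2, ...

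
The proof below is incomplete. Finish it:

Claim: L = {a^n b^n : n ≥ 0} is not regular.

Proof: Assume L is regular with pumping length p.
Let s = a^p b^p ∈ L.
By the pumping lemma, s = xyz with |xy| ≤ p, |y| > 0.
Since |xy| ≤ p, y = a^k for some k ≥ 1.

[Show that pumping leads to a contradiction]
Consider xy²z = a^(p+k) b^p.

Since k ≥ 1, we have p + k > p.
So xy²z has more a's than b's: (p+k) a's vs p b's.
This means xy²z ∉ L because a^n b^n requires equal counts.

This contradicts the pumping lemma which states xy²z ∈ L.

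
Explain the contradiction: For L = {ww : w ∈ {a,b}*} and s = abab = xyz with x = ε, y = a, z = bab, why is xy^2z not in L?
xy²z = aabab ∉ L

Pumping with i = 2 replaces y = a by y² = aa:
- Original: s = xyz = abab; abab splits into halves ab · ab, which are equal, so it is in L (w = ab)
- Pumped: xy²z = ε · aa · bab = aabab
- aabab has odd length 5, so it cannot be written as ww and is not in L

The pumping lemma would require xy²z ∈ L, so this decomposition yields a contradiction.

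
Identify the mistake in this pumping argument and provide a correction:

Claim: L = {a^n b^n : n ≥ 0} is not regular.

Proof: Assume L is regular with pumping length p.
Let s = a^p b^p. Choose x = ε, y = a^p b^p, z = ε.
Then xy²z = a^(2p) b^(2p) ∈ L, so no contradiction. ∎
Error: The decomposition violates |xy| ≤ p. With y = a^p b^p, |xy| = |y| = 2p > p. (The proof also miscomputes xy²z, which would be a^p b^p a^p b^p rather than a^(2p) b^(2p), and it wrongly treats one harmless decomposition as settling the matter — the prover does not get to choose the decomposition.)

Correction: The pumping lemma requires |xy| ≤ p, and the argument must handle every decomposition satisfying |xy| ≤ p, |y| ≥ 1. Since s starts with p a's, any such y consists only of a's, say y = a^k with k ≥ 1. Then xy²z = a^(p+k) b^p has unequal numbers of a's and b's, so xy²z ∉ L — the required contradiction.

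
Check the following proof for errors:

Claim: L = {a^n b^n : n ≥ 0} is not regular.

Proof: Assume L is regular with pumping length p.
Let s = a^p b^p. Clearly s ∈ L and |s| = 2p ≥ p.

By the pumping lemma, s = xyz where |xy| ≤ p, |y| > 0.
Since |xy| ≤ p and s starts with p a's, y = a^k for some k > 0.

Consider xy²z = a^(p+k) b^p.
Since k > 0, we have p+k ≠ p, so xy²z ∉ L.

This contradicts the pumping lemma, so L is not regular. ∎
The proof is correct.

This proof is valid because:
1. The string s = a^p b^p is correctly in L
2. The decomposition analysis is correct: y must consist only of a's
3. The contradiction is valid: pumping increases a's but not b's
4. The conclusion follows logically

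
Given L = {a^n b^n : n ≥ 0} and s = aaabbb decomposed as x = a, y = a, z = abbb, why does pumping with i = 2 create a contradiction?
xy²z = aaaabbb ∉ L

Pumping with i = 2 replaces y = a by y² = aa:
- Original: s = xyz = aaabbb; aaabbb = a^3 b^3 has equal counts (3 = 3), so it is in L
- Pumped: xy²z = a · aa · abbb = aaaabbb
- aaaabbb has 4 a's and 3 b's; 4 ≠ 3, so it is not in L

The pumping lemma would require xy²z ∈ L, so this decomposition yields a contradiction.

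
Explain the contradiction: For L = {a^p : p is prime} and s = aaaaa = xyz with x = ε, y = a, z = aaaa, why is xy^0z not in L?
xy⁰z = aaaa ∉ L

Pumping with i = 0 replaces y = a by y⁰ = ε:
- Original: s = xyz = aaaaa; aaaaa has length 5, which is prime, so it is in L
- Pumped: xy⁰z = ε · ε · aaaa = aaaa
- aaaa has length 4 = 2 × 2, which is not prime, so it is not in L

The pumping lemma would require xy⁰z ∈ L, so this decomposition yields a contradiction.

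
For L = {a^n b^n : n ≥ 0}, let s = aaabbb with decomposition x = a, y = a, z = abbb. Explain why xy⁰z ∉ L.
xy⁰z = aabbb ∉ L

Pumping with i = 0 replaces y = a by y⁰ = ε:
- Original: s = xyz = aaabbb; aaabbb = a^3 b^3 has equal counts (3 = 3), so it is in L
- Pumped: xy⁰z = a · ε · abbb = aabbb
- aabbb has 2 a's and 3 b's; 2 ≠ 3, so it is not in L

The pumping lemma would require xy⁰z ∈ L, so this decomposition yields a contradiction.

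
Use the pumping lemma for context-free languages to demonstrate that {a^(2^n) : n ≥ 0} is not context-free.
Assume for contradiction that L is context-free, and let p ≥ 1 be the pumping length given by the pumping lemma for CFLs.
Choose s = a^(2^p). Then s ∈ L and |s| = 2^p ≥ p.
By the CFL pumping lemma, s = uvxyz for some u, v, x, y, z with |vxy| ≤ p, |vy| ≥ 1, and uv^i xy^i z ∈ L for every i ≥ 0.
All symbols are a's, so only lengths matter: let k = |vy|, with 1 ≤ k ≤ |vxy| ≤ p < 2^p.

Take i = 2: |uv²xy²z| = 2^p + k, and 2^p < 2^p + k < 2^p + 2^p = 2^(p+1).
So the length lies strictly between consecutive powers of two and is not a power of 2; uv²xy²z ∉ L.

This contradicts the CFL pumping lemma, which requires uv^i xy^i z ∈ L for all i ≥ 0.
Hence L = {a^(2^n) : n ≥ 0} is not context-free. ∎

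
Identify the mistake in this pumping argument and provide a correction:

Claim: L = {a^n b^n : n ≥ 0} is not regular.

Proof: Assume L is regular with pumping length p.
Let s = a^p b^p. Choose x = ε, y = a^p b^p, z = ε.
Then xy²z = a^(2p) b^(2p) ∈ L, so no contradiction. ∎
Error: The decomposition violates |xy| ≤ p. With y = a^p b^p, |xy| = |y| = 2p > p. (The proof also miscomputes xy²z, which would be a^p b^p a^p b^p rather than a^(2p) b^(2p), and it wrongly treats one harmless decomposition as settling the matter — the prover does not get to choose the decomposition.)

Correction: The pumping lemma requires |xy| ≤ p, and the argument must handle every decomposition satisfying |xy| ≤ p, |y| ≥ 1. Since s starts with p a's, any such y consists only of a's, say y = a^k with k ≥ 1. Then xy²z = a^(p+k) b^p has unequal numbers of a's and b's, so xy²z ∉ L — the required contradiction.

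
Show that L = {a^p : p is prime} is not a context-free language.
Assume for contradiction that L is context-free, and let p ≥ 1 be the pumping length given by the pumping lemma for CFLs.
Choose a prime q with q ≥ p and let s = a^q. Then s ∈ L and |s| = q ≥ p.
By the CFL pumping lemma, s = uvxyz for some u, v, x, y, z with |vxy| ≤ p, |vy| ≥ 1, and uv^i xy^i z ∈ L for every i ≥ 0.
All symbols are a's, so only lengths matter: let k = |vy|, with 1 ≤ k ≤ p. Then |uv^i xy^i z| = q + (i − 1)k.

Take i = q + 1: the length is q + qk = q(k + 1).
Both factors satisfy q ≥ 2 and k + 1 ≥ 2, so q(k + 1) is composite and uv^(q+1) xy^(q+1) z ∉ L.

This contradicts the CFL pumping lemma, which requires uv^i xy^i z ∈ L for all i ≥ 0.
Hence L = {a^p : p is prime} is not context-free. ∎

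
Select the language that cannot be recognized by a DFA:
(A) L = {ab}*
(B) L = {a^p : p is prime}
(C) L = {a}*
(B) {a^p : p is prime}

(B) L = {a^p : p is prime} is NOT regular.

The pumping lemma can be used to prove this:
After pumping, the length becomes composite

The other languages are regular because they can be recognized by finite automata.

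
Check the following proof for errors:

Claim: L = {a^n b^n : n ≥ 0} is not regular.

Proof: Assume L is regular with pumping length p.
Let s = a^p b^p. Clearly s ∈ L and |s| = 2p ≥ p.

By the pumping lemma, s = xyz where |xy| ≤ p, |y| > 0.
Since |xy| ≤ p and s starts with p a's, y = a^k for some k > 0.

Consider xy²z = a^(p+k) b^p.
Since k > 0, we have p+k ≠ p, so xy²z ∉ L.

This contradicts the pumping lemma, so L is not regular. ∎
The proof is correct.

This proof is valid because:
1. The string s = a^p b^p is correctly in L
2. The decomposition analysis is correct: y must consist only of a's
3. The contradiction is valid: pumping increases a's but not b's
4. The conclusion follows logically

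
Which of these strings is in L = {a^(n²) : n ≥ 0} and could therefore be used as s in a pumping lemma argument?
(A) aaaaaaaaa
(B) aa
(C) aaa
(A) aaaaaaaaa

The pumping lemma is applied to a string s that lies in L, so first check membership of each option:
- (A) aaaaaaaaa has length 9 = 3², a perfect square, so it is in L ✓
- (B) aa has length 2, strictly between 1² = 1 and 2² = 4, so it is not in L ✗
- (C) aaa has length 3, strictly between 1² = 1 and 2² = 4, so it is not in L ✗

Only (A) aaaaaaaaa is in L, so it is the only candidate that could play the role of s.
(In a complete proof one picks s in terms of the pumping length p so that |s| ≥ p is guaranteed; a fixed string like aaaaaaaaa illustrates the shape of such an s.)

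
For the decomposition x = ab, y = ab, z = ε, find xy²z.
ababab

Given x = 'ab', y = 'ab', z = '' and i = 2:

xy^2z = x + y·y·...·y (2 times) + z
       = 'ab' + 'ab'^2 + ''
       = 'ab' + 'abab' + ''
       = 'ababab'

The pumped string is 'ababab' with length 6.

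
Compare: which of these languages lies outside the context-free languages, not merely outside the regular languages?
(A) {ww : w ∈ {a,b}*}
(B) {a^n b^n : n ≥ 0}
(A) {ww : w ∈ {a,b}*}

(A) {ww : w ∈ {a,b}*} requires the CFL pumping lemma.

- {a^n b^n : n ≥ 0} is context-free (but not regular)
  • Can be shown non-regular with the regular pumping lemma
  • After pumping, the number of a's and b's become unequal

- {ww : w ∈ {a,b}*} is NOT context-free
  • Requires the CFL pumping lemma to prove
  • Cannot verify equality of two arbitrary substrings

The CFL pumping lemma is "stronger" in that it can prove non-membership
in the larger class of context-free languages.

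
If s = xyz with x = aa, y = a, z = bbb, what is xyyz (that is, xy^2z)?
aaaabbb

Given x = 'aa', y = 'a', z = 'bbb' and i = 2:

xy^2z = x + y·y·...·y (2 times) + z
       = 'aa' + 'a'^2 + 'bbb'
       = 'aa' + 'aa' + 'bbb'
       = 'aaaabbb'

The pumped string is 'aaaabbb' with length 7.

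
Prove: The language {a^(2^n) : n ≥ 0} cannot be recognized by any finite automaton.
Assume for contradiction that L is regular, and let p ≥ 1 be the pumping length given by the pumping lemma.
Choose s = a^(2^p). Then s ∈ L and |s| = 2^p ≥ p.
By the pumping lemma, s = xyz for some x, y, z with |xy| ≤ p, |y| ≥ 1, and xy^i z ∈ L for every i ≥ 0.
Here y = a^k for some k with 1 ≤ k ≤ |xy| ≤ p, and p < 2^p.

Take i = 2: |xy²z| = 2^p + k.
Now 2^p < 2^p + k ≤ 2^p + p < 2^p + 2^p = 2^(p+1).
So |xy²z| lies strictly between the consecutive powers of two 2^p and 2^(p+1), hence is not a power of 2, and xy²z ∉ L.

This contradicts the pumping lemma, which requires xy^i z ∈ L for all i ≥ 0.
Hence L = {a^(2^n) : n ≥ 0} is not regular. ∎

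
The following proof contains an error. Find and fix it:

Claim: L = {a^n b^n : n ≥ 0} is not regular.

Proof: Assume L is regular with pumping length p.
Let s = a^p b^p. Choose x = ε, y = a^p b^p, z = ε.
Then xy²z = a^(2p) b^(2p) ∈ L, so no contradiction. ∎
Error: The decomposition violates |xy| ≤ p. With y = a^p b^p, |xy| = |y| = 2p > p. (The proof also miscomputes xy²z, which would be a^p b^p a^p b^p rather than a^(2p) b^(2p), and it wrongly treats one harmless decomposition as settling the matter — the prover does not get to choose the decomposition.)

Correction: The pumping lemma requires |xy| ≤ p, and the argument must handle every decomposition satisfying |xy| ≤ p, |y| ≥ 1. Since s starts with p a's, any such y consists only of a's, say y = a^k with k ≥ 1. Then xy²z = a^(p+k) b^p has unequal numbers of a's and b's, so xy²z ∉ L — the required contradiction.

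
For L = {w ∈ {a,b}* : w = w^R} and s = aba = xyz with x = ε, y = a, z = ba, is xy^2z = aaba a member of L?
No

xy²z = ε · aa · ba = aaba.
aaba reversed is abaa ≠ aaba, so it is not a palindrome and is not in L.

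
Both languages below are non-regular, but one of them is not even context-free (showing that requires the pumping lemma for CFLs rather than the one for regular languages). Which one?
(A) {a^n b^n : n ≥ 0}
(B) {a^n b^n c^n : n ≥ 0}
(B) {a^n b^n c^n : n ≥ 0}

(B) {a^n b^n c^n : n ≥ 0} requires the CFL pumping lemma.

- {a^n b^n : n ≥ 0} is context-free (but not regular)
  • Can be shown non-regular with the regular pumping lemma
  • After pumping, the number of a's and b's become unequal

- {a^n b^n c^n : n ≥ 0} is NOT context-free
  • Requires the CFL pumping lemma to prove
  • Cannot maintain three equal counts simultaneously

The CFL pumping lemma is "stronger" in that it can prove non-membership
in the larger class of context-free languages.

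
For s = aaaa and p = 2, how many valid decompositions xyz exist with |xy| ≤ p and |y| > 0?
3

For s = 'aaaa' with pumping length p = 2:

Constraints: |xy| ≤ 2, |y| > 0

Valid decompositions (|xy| ≤ p, |y| ≥ 1):
  • x='', y='a', z='aaa'
  • x='a', y='a', z='aa'
  • x='', y='aa', z='aa'

Total count: 3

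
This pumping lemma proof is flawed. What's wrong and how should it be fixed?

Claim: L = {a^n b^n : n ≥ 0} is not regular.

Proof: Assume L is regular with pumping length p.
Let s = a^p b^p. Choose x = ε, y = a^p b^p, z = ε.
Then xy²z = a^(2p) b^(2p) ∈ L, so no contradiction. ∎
Error: The decomposition violates |xy| ≤ p. With y = a^p b^p, |xy| = |y| = 2p > p. (The proof also miscomputes xy²z, which would be a^p b^p a^p b^p rather than a^(2p) b^(2p), and it wrongly treats one harmless decomposition as settling the matter — the prover does not get to choose the decomposition.)

Correction: The pumping lemma requires |xy| ≤ p, and the argument must handle every decomposition satisfying |xy| ≤ p, |y| ≥ 1. Since s starts with p a's, any such y consists only of a's, say y = a^k with k ≥ 1. Then xy²z = a^(p+k) b^p has unequal numbers of a's and b's, so xy²z ∉ L — the required contradiction.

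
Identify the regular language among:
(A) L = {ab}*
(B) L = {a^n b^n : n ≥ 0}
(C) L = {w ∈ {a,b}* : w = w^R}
(A) {ab}*

(A) L = {ab}* is regular.

This can be recognized by a finite automaton (DFA/NFA).
Regular expressions like {ab}* define regular languages.

The other choices are not regular:
- {a^n b^n : n ≥ 0}: After pumping, the number of a's and b's become unequal
- {w ∈ {a,b}* : w = w^R}: After pumping, the string is no longer symmetric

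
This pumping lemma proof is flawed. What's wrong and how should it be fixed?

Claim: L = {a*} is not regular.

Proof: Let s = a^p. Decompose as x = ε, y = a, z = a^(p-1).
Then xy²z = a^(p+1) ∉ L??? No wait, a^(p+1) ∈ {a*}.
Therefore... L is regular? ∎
Error: The proof attempts to show a*  is not regular, but a* IS regular!

Correction: a* is a regular language (recognized by a simple DFA with one accepting state and self-loop on 'a'). The pumping lemma can only prove non-regularity, not regularity. For regular languages, pumping always works.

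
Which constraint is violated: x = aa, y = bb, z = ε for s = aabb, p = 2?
Violated: |xy| ≤ p

The decomposition x = aa, y = bb, z = ε for s = aabb with p = 2
violates the constraint: |xy| ≤ p

|xy| = |aabb| = 4 > 2 = p. The decomposition puts too many characters in xy.

Pumping lemma constraints:
1. xyz = s (decomposition is valid)
2. |xy| ≤ p
3. |y| > 0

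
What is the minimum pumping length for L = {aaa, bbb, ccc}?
p = 4

For a finite language L, the pumping lemma holds vacuously if p > max|s| for s ∈ L.

The longest string in L = {aaa, bbb, ccc} has length 3.
If p = 4, then no string s ∈ L has |s| ≥ p, so the condition is vacuously true.

The minimum pumping length is p = 4.

Why no smaller p works: for any p ≤ 3, the longest string s ∈ L has |s| = 3 ≥ p, so it would
have to be pumpable; but pumping up (i = 2, 3, ...) produces ever longer strings, which cannot all lie in the
finite language L. So the pumping property fails for every p ≤ 3.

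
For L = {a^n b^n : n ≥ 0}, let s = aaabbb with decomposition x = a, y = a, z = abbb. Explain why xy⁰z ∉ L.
xy⁰z = aabbb ∉ L

Pumping with i = 0 replaces y = a by y⁰ = ε:
- Original: s = xyz = aaabbb; aaabbb = a^3 b^3 has equal counts (3 = 3), so it is in L
- Pumped: xy⁰z = a · ε · abbb = aabbb
- aabbb has 2 a's and 3 b's; 2 ≠ 3, so it is not in L

The pumping lemma would require xy⁰z ∈ L, so this decomposition yields a contradiction.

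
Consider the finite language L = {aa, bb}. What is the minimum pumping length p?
p = 3

For a finite language L, the pumping lemma holds vacuously if p > max|s| for s ∈ L.

The longest string in L = {aa, bb} has length 2.
If p = 3, then no string s ∈ L has |s| ≥ p, so the condition is vacuously true.

The minimum pumping length is p = 3.

Why no smaller p works: for any p ≤ 2, the longest string s ∈ L has |s| = 2 ≥ p, so it would
have to be pumpable; but pumping up (i = 2, 3, ...) produces ever longer strings, which cannot all lie in the
finite language L. So the pumping property fails for every p ≤ 2.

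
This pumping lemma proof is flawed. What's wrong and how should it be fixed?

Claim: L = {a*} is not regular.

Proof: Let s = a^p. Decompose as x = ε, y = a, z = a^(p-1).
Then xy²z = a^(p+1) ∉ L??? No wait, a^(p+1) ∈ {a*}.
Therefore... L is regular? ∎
Error: The proof attempts to show a*  is not regular, but a* IS regular!

Correction: a* is a regular language (recognized by a simple DFA with one accepting state and self-loop on 'a'). The pumping lemma can only prove non-regularity, not regularity. For regular languages, pumping always works.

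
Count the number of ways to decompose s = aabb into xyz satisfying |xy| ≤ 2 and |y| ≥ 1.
3

For s = 'aabb' with pumping length p = 2:

Constraints: |xy| ≤ 2, |y| > 0

Valid decompositions (|xy| ≤ p, |y| ≥ 1):
  • x='', y='a', z='abb'
  • x='a', y='a', z='bb'
  • x='', y='aa', z='bb'

Total count: 3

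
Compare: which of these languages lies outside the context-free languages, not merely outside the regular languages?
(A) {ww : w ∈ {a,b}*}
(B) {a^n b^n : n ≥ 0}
(A) {ww : w ∈ {a,b}*}

(A) {ww : w ∈ {a,b}*} requires the CFL pumping lemma.

- {a^n b^n : n ≥ 0} is context-free (but not regular)
  • Can be shown non-regular with the regular pumping lemma
  • After pumping, the number of a's and b's become unequal

- {ww : w ∈ {a,b}*} is NOT context-free
  • Requires the CFL pumping lemma to prove
  • Cannot verify equality of two arbitrary substrings

The CFL pumping lemma is "stronger" in that it can prove non-membership
in the larger class of context-free languages.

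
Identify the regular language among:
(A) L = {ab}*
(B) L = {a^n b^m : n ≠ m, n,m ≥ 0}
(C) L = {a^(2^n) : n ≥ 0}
(A) {ab}*

(A) L = {ab}* is regular.

This can be recognized by a finite automaton (DFA/NFA).
Regular expressions like {ab}* define regular languages.

The other choices are not regular:
- {a^n b^m : n ≠ m, n,m ≥ 0}: After pumping a's, we can make n = m
- {a^(2^n) : n ≥ 0}: After pumping, length is no longer a power of 2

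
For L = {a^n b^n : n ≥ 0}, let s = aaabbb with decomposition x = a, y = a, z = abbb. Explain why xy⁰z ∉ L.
xy⁰z = aabbb ∉ L

Pumping with i = 0 replaces y = a by y⁰ = ε:
- Original: s = xyz = aaabbb; aaabbb = a^3 b^3 has equal counts (3 = 3), so it is in L
- Pumped: xy⁰z = a · ε · abbb = aabbb
- aabbb has 2 a's and 3 b's; 2 ≠ 3, so it is not in L

The pumping lemma would require xy⁰z ∈ L, so this decomposition yields a contradiction.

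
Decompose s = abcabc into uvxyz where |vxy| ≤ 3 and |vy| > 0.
u='ab', v='c', x='a', y='b', z='c'

For s = abcabc with pumping length p = 3:

One valid decomposition:
- u = 'ab'
- v = 'c'
- x = 'a'
- y = 'b'
- z = 'c'

Verification:
- uvxyz = 'ab' + 'c' + 'a' + 'b' + 'c' = abcabc ✓
- |vxy| = |'cab'| = 3 ≤ 3 ✓
- |vy| = |'cb'| = 2 > 0 ✓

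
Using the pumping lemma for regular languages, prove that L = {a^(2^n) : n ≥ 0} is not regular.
Assume for contradiction that L is regular, and let p ≥ 1 be the pumping length given by the pumping lemma.
Choose s = a^(2^p). Then s ∈ L and |s| = 2^p ≥ p.
By the pumping lemma, s = xyz for some x, y, z with |xy| ≤ p, |y| ≥ 1, and xy^i z ∈ L for every i ≥ 0.
Here y = a^k for some k with 1 ≤ k ≤ |xy| ≤ p, and p < 2^p.

Take i = 2: |xy²z| = 2^p + k.
Now 2^p < 2^p + k ≤ 2^p + p < 2^p + 2^p = 2^(p+1).
So |xy²z| lies strictly between the consecutive powers of two 2^p and 2^(p+1), hence is not a power of 2, and xy²z ∉ L.

This contradicts the pumping lemma, which requires xy^i z ∈ L for all i ≥ 0.
Hence L = {a^(2^n) : n ≥ 0} is not regular. ∎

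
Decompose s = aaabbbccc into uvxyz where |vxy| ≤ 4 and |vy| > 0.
u='aa', v='a', x='bb', y='b', z='ccc'

For s = aaabbbccc with pumping length p = 4:

One valid decomposition:
- u = 'aa'
- v = 'a'
- x = 'bb'
- y = 'b'
- z = 'ccc'

Verification:
- uvxyz = 'aa' + 'a' + 'bb' + 'b' + 'ccc' = aaabbbccc ✓
- |vxy| = |'abbb'| = 4 ≤ 4 ✓
- |vy| = |'ab'| = 2 > 0 ✓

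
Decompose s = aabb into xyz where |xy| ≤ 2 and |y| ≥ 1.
x = 'a', y = 'a', z = 'bb'

For s = aabb and p = 2, one valid decomposition is:
- x = 'a' (length 1)
- y = 'a' (length 1)
- z = 'bb' (length 2)

Verification:
- xyz = 'a' + 'a' + 'bb' = aabb ✓
- |xy| = 2 ≤ 2 ✓
- |y| = 1 > 0 ✓

All pumping lemma constraints are satisfied.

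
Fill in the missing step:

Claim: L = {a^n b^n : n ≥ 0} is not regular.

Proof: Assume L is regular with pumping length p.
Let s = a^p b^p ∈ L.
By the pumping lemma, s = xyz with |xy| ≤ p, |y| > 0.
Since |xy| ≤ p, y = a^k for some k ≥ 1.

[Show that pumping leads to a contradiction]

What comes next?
Consider xy²z = a^(p+k) b^p.

Since k ≥ 1, we have p + k > p.
So xy²z has more a's than b's: (p+k) a's vs p b's.
This means xy²z ∉ L because a^n b^n requires equal counts.

This contradicts the pumping lemma which states xy²z ∈ L.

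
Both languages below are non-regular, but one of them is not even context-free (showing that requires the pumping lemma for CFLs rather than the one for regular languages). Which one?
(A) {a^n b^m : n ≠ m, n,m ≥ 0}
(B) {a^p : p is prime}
(B) {a^p : p is prime}

(B) {a^p : p is prime} requires the CFL pumping lemma.

- {a^n b^m : n ≠ m, n,m ≥ 0} is context-free (but not regular)
  • Can be shown non-regular with the regular pumping lemma
  • After pumping a's, we can make n = m

- {a^p : p is prime} is NOT context-free
  • Requires the CFL pumping lemma to prove
  • The CFL pumping lemma also fails because prime gaps are unbounded

The CFL pumping lemma is "stronger" in that it can prove non-membership
in the larger class of context-free languages.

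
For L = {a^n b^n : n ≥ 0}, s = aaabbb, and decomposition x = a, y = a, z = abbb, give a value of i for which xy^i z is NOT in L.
i = 3

xy³z = a · aaa · abbb = aaaaabbb; aaaaabbb has 5 a's and 3 b's; 5 ≠ 3, so it is not in L.
(Other choices also work, e.g. i = 0, 2; only i = 1 is guaranteed to stay in L since xy¹z = s.)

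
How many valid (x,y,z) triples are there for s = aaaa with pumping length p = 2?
3

For s = 'aaaa' with pumping length p = 2:

Constraints: |xy| ≤ 2, |y| > 0

Valid decompositions (|xy| ≤ p, |y| ≥ 1):
  • x='', y='a', z='aaa'
  • x='a', y='a', z='aa'
  • x='', y='aa', z='aa'

Total count: 3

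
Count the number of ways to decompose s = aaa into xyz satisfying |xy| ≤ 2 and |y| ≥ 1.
3

For s = 'aaa' with pumping length p = 2:

Constraints: |xy| ≤ 2, |y| > 0

Valid decompositions (|xy| ≤ p, |y| ≥ 1):
  • x='', y='a', z='aa'
  • x='a', y='a', z='a'
  • x='', y='aa', z='a'

Total count: 3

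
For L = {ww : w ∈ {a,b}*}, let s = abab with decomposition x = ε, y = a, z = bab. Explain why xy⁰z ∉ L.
xy⁰z = bab ∉ L

Pumping with i = 0 replaces y = a by y⁰ = ε:
- Original: s = xyz = abab; abab splits into halves ab · ab, which are equal, so it is in L (w = ab)
- Pumped: xy⁰z = ε · ε · bab = bab
- bab has odd length 3, so it cannot be written as ww and is not in L

The pumping lemma would require xy⁰z ∈ L, so this decomposition yields a contradiction.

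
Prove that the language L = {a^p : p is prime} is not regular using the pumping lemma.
Assume for contradiction that L is regular, and let p ≥ 1 be the pumping length given by the pumping lemma.
Choose a prime q with q ≥ p (one exists because there are infinitely many primes) and let s = a^q. Then s ∈ L and |s| = q ≥ p.
By the pumping lemma, s = xyz for some x, y, z with |xy| ≤ p, |y| ≥ 1, and xy^i z ∈ L for every i ≥ 0.
Here y = a^k for some k with 1 ≤ k ≤ p, and xy^i z = a^(q + (i − 1)k) for every i ≥ 0.

Take i = q + 1: |xy^(q+1) z| = q + qk = q(k + 1).
Both factors satisfy q ≥ 2 and k + 1 ≥ 2, so q(k + 1) is composite, and xy^(q+1) z ∉ L.

This contradicts the pumping lemma, which requires xy^i z ∈ L for all i ≥ 0.
Hence L = {a^p : p is prime} is not regular. ∎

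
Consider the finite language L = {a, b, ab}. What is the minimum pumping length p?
p = 3

For a finite language L, the pumping lemma holds vacuously if p > max|s| for s ∈ L.

The longest string in L = {a, b, ab} has length 2.
If p = 3, then no string s ∈ L has |s| ≥ p, so the condition is vacuously true.

The minimum pumping length is p = 3.

Why no smaller p works: for any p ≤ 2, the longest string s ∈ L has |s| = 2 ≥ p, so it would
have to be pumpable; but pumping up (i = 2, 3, ...) produces ever longer strings, which cannot all lie in the
finite language L. So the pumping property fails for every p ≤ 2.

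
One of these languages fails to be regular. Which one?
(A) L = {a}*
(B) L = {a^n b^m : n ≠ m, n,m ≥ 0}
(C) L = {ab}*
(B) {a^n b^m : n ≠ m, n,m ≥ 0}

(B) L = {a^n b^m : n ≠ m, n,m ≥ 0} is NOT regular.

The pumping lemma can be used to prove this:
After pumping a's, we can make n = m

The other languages are regular because they can be recognized by finite automata.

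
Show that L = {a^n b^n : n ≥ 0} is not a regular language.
Assume for contradiction that L is regular, and let p ≥ 1 be the pumping length given by the pumping lemma.
Choose s = a^p b^p. Then s ∈ L and |s| = 2p ≥ p.
By the pumping lemma, s = xyz for some x, y, z with |xy| ≤ p, |y| ≥ 1, and xy^i z ∈ L for every i ≥ 0.
Since |xy| ≤ p and the first p symbols of s are all a's, we must have y = a^k for some k with 1 ≤ k ≤ p.

Take i = 3: xy³z = a^(p + 2k) b^p.
This string has p + 2k a's but p b's, and p + 2k > p because k ≥ 1. So xy³z ∉ L.

This contradicts the pumping lemma, which requires xy^i z ∈ L for all i ≥ 0.
Hence L = {a^n b^n : n ≥ 0} is not regular. ∎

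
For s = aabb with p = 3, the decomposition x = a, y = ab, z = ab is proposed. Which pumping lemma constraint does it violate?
Violated: xyz = s

The decomposition x = a, y = ab, z = ab for s = aabb with p = 3
violates the constraint: xyz = s

xyz = 'a' + 'ab' + 'ab' = 'aabab' ≠ 'aabb' = s. The decomposition doesn't reconstruct s.

Pumping lemma constraints:
1. xyz = s (decomposition is valid)
2. |xy| ≤ p
3. |y| > 0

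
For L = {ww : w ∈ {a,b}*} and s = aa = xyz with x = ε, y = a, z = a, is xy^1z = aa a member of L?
Yes

xy¹z = ε · a · a = aa.
aa splits into halves a · a, which are equal, so it is in L (w = a).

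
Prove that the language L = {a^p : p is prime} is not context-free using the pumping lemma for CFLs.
Assume for contradiction that L is context-free, and let p ≥ 1 be the pumping length given by the pumping lemma for CFLs.
Choose a prime q with q ≥ p and let s = a^q. Then s ∈ L and |s| = q ≥ p.
By the CFL pumping lemma, s = uvxyz for some u, v, x, y, z with |vxy| ≤ p, |vy| ≥ 1, and uv^i xy^i z ∈ L for every i ≥ 0.
All symbols are a's, so only lengths matter: let k = |vy|, with 1 ≤ k ≤ p. Then |uv^i xy^i z| = q + (i − 1)k.

Take i = q + 1: the length is q + qk = q(k + 1).
Both factors satisfy q ≥ 2 and k + 1 ≥ 2, so q(k + 1) is composite and uv^(q+1) xy^(q+1) z ∉ L.

This contradicts the CFL pumping lemma, which requires uv^i xy^i z ∈ L for all i ≥ 0.
Hence L = {a^p : p is prime} is not context-free. ∎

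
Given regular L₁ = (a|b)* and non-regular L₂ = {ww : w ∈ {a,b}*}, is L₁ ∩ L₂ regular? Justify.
No — L₁ ∩ L₂ is not regular.

(a|b)* is all strings over {a,b}, so L₁ ∩ L₂ = {ww : w ∈ {a,b}*} = L₂ itself, which is not regular (pump s = a^p b a^p b).

Note that the bare facts "L₁ regular, L₂ non-regular" do not settle the question by themselves: the closure of regular languages under ∪, ∩, complement and difference applies only when BOTH operands are regular. With a non-regular operand the result can come out regular or non-regular depending on the specific languages, so one has to work out L₁ ∩ L₂ for this particular pair, as above.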